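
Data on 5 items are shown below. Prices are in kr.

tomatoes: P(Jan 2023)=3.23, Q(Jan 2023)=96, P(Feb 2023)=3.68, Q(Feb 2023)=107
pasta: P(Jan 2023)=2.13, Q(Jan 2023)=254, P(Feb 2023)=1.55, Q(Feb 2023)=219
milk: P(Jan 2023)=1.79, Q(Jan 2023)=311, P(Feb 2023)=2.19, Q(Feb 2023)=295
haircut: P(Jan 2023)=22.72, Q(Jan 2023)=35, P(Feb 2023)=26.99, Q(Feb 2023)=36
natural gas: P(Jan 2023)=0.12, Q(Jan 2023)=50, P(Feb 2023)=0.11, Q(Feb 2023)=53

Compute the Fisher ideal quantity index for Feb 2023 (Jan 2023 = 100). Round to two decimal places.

98.54

Laspeyres component (base-period weights):
ΣP(Jan 2023)Q(Feb 2023) = 3.23×107 + 2.13×219 + 1.79×295 + 22.72×36 + 0.12×53 = 345.61 + 466.47 + 528.05 + 817.92 + 6.36 = 2164.41
ΣP(Jan 2023)Q(Jan 2023) = 3.23×96 + 2.13×254 + 1.79×311 + 22.72×35 + 0.12×50 = 310.08 + 541.02 + 556.69 + 795.2 + 6 = 2208.99
L = 2164.41 / 2208.99 × 100 = 97.9819
Paasche component (current-period weights):
ΣP(Feb 2023)Q(Feb 2023) = 3.68×107 + 1.55×219 + 2.19×295 + 26.99×36 + 0.11×53 = 393.76 + 339.45 + 646.05 + 971.64 + 5.83 = 2356.73
ΣP(Feb 2023)Q(Jan 2023) = 3.68×96 + 1.55×254 + 2.19×311 + 26.99×35 + 0.11×50 = 353.28 + 393.7 + 681.09 + 944.65 + 5.5 = 2378.22
P = 2356.73 / 2378.22 × 100 = 99.0964
Fisher = √(L × P) = √(97.9819 × 99.0964) = 98.5376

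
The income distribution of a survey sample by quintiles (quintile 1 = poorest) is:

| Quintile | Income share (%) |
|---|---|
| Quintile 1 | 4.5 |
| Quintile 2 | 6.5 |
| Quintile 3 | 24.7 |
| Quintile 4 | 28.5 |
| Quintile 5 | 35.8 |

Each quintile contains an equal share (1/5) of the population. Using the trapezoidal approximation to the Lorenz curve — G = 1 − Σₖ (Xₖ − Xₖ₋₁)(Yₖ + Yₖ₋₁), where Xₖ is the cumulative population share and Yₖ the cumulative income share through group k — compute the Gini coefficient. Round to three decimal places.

0.338

Cumulative income shares Yₖ: 0.0450, 0.1100, 0.3570, 0.6420, 1.0000
Σ (Xₖ−Xₖ₋₁)(Yₖ+Yₖ₋₁) = (1/5)(0.0450+0.0000) + (1/5)(0.1100+0.0450) + (1/5)(0.3570+0.1100) + (1/5)(0.6420+0.3570) + (1/5)(1.0000+0.6420)
  = 0.0090 + 0.0310 + 0.0934 + 0.1998 + 0.3284 = 0.6616
G = 1 − 0.6616 = 0.3384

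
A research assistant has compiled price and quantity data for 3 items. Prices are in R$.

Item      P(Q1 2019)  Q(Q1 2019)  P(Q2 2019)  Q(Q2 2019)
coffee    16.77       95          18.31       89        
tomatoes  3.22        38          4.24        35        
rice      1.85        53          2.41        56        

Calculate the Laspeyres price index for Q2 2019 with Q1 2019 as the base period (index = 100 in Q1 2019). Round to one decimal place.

111.8

Laspeyres price index uses base-period quantities as weights.
ΣP(Q2 2019)·Q(Q1 2019) = 18.31×95 + 4.24×38 + 2.41×53 = 1739.45 + 161.12 + 127.73 = 2028.3
ΣP(Q1 2019)·Q(Q1 2019) = 16.77×95 + 3.22×38 + 1.85×53 = 1593.15 + 122.36 + 98.05 = 1813.56
Index = 2028.3 / 1813.56 × 100 = 111.8408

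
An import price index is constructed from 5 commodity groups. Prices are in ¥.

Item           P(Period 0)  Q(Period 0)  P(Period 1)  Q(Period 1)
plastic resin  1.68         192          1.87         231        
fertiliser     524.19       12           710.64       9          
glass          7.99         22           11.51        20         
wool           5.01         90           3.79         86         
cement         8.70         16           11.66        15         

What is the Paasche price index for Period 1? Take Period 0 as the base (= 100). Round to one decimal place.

Paasche price index uses current-period quantities as weights.
ΣP(Period 1)·Q(Period 1) = 1.87×231 + 710.64×9 + 11.51×20 + 3.79×86 + 11.66×15 = 431.97 + 6395.76 + 230.2 + 325.94 + 174.9 = 7558.77
ΣP(Period 0)·Q(Period 1) = 1.68×231 + 524.19×9 + 7.99×20 + 5.01×86 + 8.70×15 = 388.08 + 4717.71 + 159.8 + 430.86 + 130.5 = 5826.95
Index = 7558.77 / 5826.95 × 100 = 129.7209

129.7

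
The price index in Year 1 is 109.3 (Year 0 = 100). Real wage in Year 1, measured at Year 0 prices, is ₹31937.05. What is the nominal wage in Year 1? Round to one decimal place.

34907.2

Nominal = Real × (Index/100) = 31937.05 × (109.3/100)
        = 31937.05 × 1.093 = 34907.1957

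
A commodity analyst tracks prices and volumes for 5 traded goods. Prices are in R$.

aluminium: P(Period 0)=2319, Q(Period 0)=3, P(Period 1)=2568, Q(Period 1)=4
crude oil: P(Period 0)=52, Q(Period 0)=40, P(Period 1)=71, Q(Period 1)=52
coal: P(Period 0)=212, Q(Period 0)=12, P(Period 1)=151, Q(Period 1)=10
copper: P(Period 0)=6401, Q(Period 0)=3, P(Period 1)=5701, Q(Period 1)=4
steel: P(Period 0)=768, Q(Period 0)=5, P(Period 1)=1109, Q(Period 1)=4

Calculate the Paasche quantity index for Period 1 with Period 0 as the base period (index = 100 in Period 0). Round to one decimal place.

Paasche quantity index uses current-period prices as weights.
ΣP(Period 1)·Q(Period 1) = 2568×4 + 71×52 + 151×10 + 5701×4 + 1109×4 = 10272 + 3692 + 1510 + 22804 + 4436 = 42714
ΣP(Period 1)·Q(Period 0) = 2568×3 + 71×40 + 151×12 + 5701×3 + 1109×5 = 7704 + 2840 + 1812 + 17103 + 5545 = 35004
Index = 42714 / 35004 × 100 = 122.0261

122.0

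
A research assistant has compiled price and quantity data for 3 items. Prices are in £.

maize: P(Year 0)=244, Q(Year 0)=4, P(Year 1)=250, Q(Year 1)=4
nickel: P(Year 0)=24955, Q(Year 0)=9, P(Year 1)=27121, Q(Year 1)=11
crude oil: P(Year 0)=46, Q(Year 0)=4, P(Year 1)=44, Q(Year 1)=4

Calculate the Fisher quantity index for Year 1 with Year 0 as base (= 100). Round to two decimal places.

122.11

Laspeyres component (base-period weights):
ΣP(Year 0)Q(Year 1) = 244×4 + 24955×11 + 46×4 = 976 + 274505 + 184 = 275665
ΣP(Year 0)Q(Year 0) = 244×4 + 24955×9 + 46×4 = 976 + 224595 + 184 = 225755
L = 275665 / 225755 × 100 = 122.1080
Paasche component (current-period weights):
ΣP(Year 1)Q(Year 1) = 250×4 + 27121×11 + 44×4 = 1000 + 298331 + 176 = 299507
ΣP(Year 1)Q(Year 0) = 250×4 + 27121×9 + 44×4 = 1000 + 244089 + 176 = 245265
P = 299507 / 245265 × 100 = 122.1157
Fisher = √(L × P) = √(122.1080 × 122.1157) = 122.1119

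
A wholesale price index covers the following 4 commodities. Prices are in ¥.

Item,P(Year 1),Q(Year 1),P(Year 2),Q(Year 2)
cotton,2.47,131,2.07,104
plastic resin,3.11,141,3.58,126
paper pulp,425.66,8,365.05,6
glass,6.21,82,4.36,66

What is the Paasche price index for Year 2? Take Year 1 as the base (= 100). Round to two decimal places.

87.04

Paasche price index uses current-period quantities as weights.
ΣP(Year 2)·Q(Year 2) = 2.07×104 + 3.58×126 + 365.05×6 + 4.36×66 = 215.28 + 451.08 + 2190.3 + 287.76 = 3144.42
ΣP(Year 1)·Q(Year 2) = 2.47×104 + 3.11×126 + 425.66×6 + 6.21×66 = 256.88 + 391.86 + 2553.96 + 409.86 = 3612.56
Index = 3144.42 / 3612.56 × 100 = 87.0413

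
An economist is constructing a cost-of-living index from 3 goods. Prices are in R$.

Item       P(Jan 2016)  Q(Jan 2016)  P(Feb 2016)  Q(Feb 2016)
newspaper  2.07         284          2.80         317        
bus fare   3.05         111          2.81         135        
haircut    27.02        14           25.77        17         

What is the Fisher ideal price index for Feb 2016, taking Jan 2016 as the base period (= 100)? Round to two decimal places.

Laspeyres component (base-period weights):
ΣP(Feb 2016)Q(Jan 2016) = 2.80×284 + 2.81×111 + 25.77×14 = 795.2 + 311.91 + 360.78 = 1467.89
ΣP(Jan 2016)Q(Jan 2016) = 2.07×284 + 3.05×111 + 27.02×14 = 587.88 + 338.55 + 378.28 = 1304.71
L = 1467.89 / 1304.71 × 100 = 112.5070
Paasche component (current-period weights):
ΣP(Feb 2016)Q(Feb 2016) = 2.80×317 + 2.81×135 + 25.77×17 = 887.6 + 379.35 + 438.09 = 1705.04
ΣP(Jan 2016)Q(Feb 2016) = 2.07×317 + 3.05×135 + 27.02×17 = 656.19 + 411.75 + 459.34 = 1527.28
P = 1705.04 / 1527.28 × 100 = 111.6390
Fisher = √(L × P) = √(112.5070 × 111.6390) = 112.0722

112.07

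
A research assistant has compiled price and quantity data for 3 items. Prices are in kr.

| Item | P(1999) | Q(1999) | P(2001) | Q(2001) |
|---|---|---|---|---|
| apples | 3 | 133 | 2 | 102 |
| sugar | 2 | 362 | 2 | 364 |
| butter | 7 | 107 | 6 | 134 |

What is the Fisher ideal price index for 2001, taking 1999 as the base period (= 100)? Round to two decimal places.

Laspeyres component (base-period weights):
ΣP(2001)Q(1999) = 2×133 + 2×362 + 6×107 = 266 + 724 + 642 = 1632
ΣP(1999)Q(1999) = 3×133 + 2×362 + 7×107 = 399 + 724 + 749 = 1872
L = 1632 / 1872 × 100 = 87.1795
Paasche component (current-period weights):
ΣP(2001)Q(2001) = 2×102 + 2×364 + 6×134 = 204 + 728 + 804 = 1736
ΣP(1999)Q(2001) = 3×102 + 2×364 + 7×134 = 306 + 728 + 938 = 1972
P = 1736 / 1972 × 100 = 88.0325
Fisher = √(L × P) = √(87.1795 × 88.0325) = 87.6049

87.60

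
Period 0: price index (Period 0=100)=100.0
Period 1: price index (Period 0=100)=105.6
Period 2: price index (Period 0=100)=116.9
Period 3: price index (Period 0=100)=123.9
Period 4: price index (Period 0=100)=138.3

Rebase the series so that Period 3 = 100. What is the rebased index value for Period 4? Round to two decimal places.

Rebased(Period 4) = 138.3 / 123.9 × 100 = 111.6223

111.62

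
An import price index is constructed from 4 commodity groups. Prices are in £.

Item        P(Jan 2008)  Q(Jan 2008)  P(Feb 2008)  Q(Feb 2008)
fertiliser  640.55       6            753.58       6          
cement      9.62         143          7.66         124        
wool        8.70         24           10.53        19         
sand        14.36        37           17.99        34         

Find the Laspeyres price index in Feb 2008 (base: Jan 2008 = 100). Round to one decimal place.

109.7

Laspeyres price index uses base-period quantities as weights.
ΣP(Feb 2008)·Q(Jan 2008) = 753.58×6 + 7.66×143 + 10.53×24 + 17.99×37 = 4521.48 + 1095.38 + 252.72 + 665.63 = 6535.21
ΣP(Jan 2008)·Q(Jan 2008) = 640.55×6 + 9.62×143 + 8.70×24 + 14.36×37 = 3843.3 + 1375.66 + 208.8 + 531.32 = 5959.08
Index = 6535.21 / 5959.08 × 100 = 109.6681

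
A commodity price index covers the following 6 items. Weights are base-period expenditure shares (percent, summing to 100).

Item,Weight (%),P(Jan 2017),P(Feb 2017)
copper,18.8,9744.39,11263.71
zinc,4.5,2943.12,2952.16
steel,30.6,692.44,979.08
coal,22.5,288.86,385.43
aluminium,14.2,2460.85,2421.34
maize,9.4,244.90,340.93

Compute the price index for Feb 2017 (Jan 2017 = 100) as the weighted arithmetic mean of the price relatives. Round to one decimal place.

copper: 18.8 × (11263.71/9744.39) = 18.8 × 1.155917 = 21.7312
zinc: 4.5 × (2952.16/2943.12) = 4.5 × 1.003072 = 4.5138
steel: 30.6 × (979.08/692.44) = 30.6 × 1.413956 = 43.2671
coal: 22.5 × (385.43/288.86) = 22.5 × 1.334314 = 30.0221
aluminium: 14.2 × (2421.34/2460.85) = 14.2 × 0.983945 = 13.9720
maize: 9.4 × (340.93/244.90) = 9.4 × 1.392119 = 13.0859
Index = Σ wᵢ·(p₁ᵢ/p₀ᵢ) = 21.7312 + 4.5138 + 43.2671 + 30.0221 + 13.9720 + 13.0859 = 126.5921

126.6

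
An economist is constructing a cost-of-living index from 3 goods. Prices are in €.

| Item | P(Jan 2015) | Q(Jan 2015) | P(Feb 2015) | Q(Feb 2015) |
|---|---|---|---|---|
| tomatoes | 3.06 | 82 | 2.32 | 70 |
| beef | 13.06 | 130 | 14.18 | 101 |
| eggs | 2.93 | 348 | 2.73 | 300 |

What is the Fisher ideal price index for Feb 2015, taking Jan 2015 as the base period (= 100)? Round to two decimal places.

100.29

Laspeyres component (base-period weights):
ΣP(Feb 2015)Q(Jan 2015) = 2.32×82 + 14.18×130 + 2.73×348 = 190.24 + 1843.4 + 950.04 = 2983.68
ΣP(Jan 2015)Q(Jan 2015) = 3.06×82 + 13.06×130 + 2.93×348 = 250.92 + 1697.8 + 1019.64 = 2968.36
L = 2983.68 / 2968.36 × 100 = 100.5161
Paasche component (current-period weights):
ΣP(Feb 2015)Q(Feb 2015) = 2.32×70 + 14.18×101 + 2.73×300 = 162.4 + 1432.18 + 819 = 2413.58
ΣP(Jan 2015)Q(Feb 2015) = 3.06×70 + 13.06×101 + 2.93×300 = 214.2 + 1319.06 + 879 = 2412.26
P = 2413.58 / 2412.26 × 100 = 100.0547
Fisher = √(L × P) = √(100.5161 × 100.0547) = 100.2851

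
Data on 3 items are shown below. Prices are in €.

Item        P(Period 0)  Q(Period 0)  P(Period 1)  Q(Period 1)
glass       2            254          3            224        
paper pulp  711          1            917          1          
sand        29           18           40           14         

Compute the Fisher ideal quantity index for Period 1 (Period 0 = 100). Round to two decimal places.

89.73

Laspeyres component (base-period weights):
ΣP(Period 0)Q(Period 1) = 2×224 + 711×1 + 29×14 = 448 + 711 + 406 = 1565
ΣP(Period 0)Q(Period 0) = 2×254 + 711×1 + 29×18 = 508 + 711 + 522 = 1741
L = 1565 / 1741 × 100 = 89.8909
Paasche component (current-period weights):
ΣP(Period 1)Q(Period 1) = 3×224 + 917×1 + 40×14 = 672 + 917 + 560 = 2149
ΣP(Period 1)Q(Period 0) = 3×254 + 917×1 + 40×18 = 762 + 917 + 720 = 2399
P = 2149 / 2399 × 100 = 89.5790
Fisher = √(L × P) = √(89.8909 × 89.5790) = 89.7348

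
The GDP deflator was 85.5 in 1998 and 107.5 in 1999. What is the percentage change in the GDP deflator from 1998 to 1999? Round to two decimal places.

25.73%

Change = (107.5 − 85.5) / 85.5 × 100
       = 22.0 / 85.5 × 100 = 25.7310%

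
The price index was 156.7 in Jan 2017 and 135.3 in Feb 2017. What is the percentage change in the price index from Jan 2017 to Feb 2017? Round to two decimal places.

Change = (135.3 − 156.7) / 156.7 × 100
       = -21.4 / 156.7 × 100 = -13.6567%

-13.66%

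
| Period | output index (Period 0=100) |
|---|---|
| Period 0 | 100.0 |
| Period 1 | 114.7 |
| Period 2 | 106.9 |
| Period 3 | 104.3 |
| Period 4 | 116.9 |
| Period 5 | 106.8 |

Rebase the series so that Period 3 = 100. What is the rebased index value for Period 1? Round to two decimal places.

109.97

Rebased(Period 1) = 114.7 / 104.3 × 100 = 109.9712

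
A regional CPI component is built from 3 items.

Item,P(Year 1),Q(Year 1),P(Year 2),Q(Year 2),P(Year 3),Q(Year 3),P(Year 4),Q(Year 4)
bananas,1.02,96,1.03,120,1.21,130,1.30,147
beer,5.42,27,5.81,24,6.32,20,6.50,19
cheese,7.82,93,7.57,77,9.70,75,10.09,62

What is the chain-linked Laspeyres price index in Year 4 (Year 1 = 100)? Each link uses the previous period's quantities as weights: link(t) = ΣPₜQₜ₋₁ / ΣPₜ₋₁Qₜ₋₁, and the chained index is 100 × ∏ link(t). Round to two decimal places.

127.27

Link Year 1→Year 2:
ΣP(Year 2)Q(Year 1) = 1.03×96 + 5.81×27 + 7.57×93 = 98.88 + 156.87 + 704.01 = 959.76
ΣP(Year 1)Q(Year 1) = 1.02×96 + 5.42×27 + 7.82×93 = 97.92 + 146.34 + 727.26 = 971.52
link = 959.76/971.52 = 0.987895
Link Year 2→Year 3:
ΣP(Year 3)Q(Year 2) = 1.21×120 + 6.32×24 + 9.70×77 = 145.2 + 151.68 + 746.9 = 1043.78
ΣP(Year 2)Q(Year 2) = 1.03×120 + 5.81×24 + 7.57×77 = 123.6 + 139.44 + 582.89 = 845.93
link = 1043.78/845.93 = 1.233885
Link Year 3→Year 4:
ΣP(Year 4)Q(Year 3) = 1.30×130 + 6.50×20 + 10.09×75 = 169 + 130 + 756.75 = 1055.75
ΣP(Year 3)Q(Year 3) = 1.21×130 + 6.32×20 + 9.70×75 = 157.3 + 126.4 + 727.5 = 1011.2
link = 1055.75/1011.2 = 1.044057
Chained index = 100 × 0.987895 × 1.233885 × 1.044057 = 127.2651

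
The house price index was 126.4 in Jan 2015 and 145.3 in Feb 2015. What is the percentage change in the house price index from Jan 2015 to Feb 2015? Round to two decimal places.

Change = (145.3 − 126.4) / 126.4 × 100
       = 18.9 / 126.4 × 100 = 14.9525%

14.95%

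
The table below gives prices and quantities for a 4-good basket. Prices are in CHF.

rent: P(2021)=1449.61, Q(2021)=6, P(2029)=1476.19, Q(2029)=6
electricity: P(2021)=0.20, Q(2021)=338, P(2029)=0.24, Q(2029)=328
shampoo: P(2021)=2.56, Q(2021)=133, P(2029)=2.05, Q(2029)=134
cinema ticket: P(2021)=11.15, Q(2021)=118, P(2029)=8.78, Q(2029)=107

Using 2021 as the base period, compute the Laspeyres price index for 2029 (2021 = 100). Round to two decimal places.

98.33

Laspeyres price index uses base-period quantities as weights.
ΣP(2029)·Q(2021) = 1476.19×6 + 0.24×338 + 2.05×133 + 8.78×118 = 8857.14 + 81.12 + 272.65 + 1036.04 = 10246.95
ΣP(2021)·Q(2021) = 1449.61×6 + 0.20×338 + 2.56×133 + 11.15×118 = 8697.66 + 67.6 + 340.48 + 1315.7 = 10421.44
Index = 10246.95 / 10421.44 × 100 = 98.3257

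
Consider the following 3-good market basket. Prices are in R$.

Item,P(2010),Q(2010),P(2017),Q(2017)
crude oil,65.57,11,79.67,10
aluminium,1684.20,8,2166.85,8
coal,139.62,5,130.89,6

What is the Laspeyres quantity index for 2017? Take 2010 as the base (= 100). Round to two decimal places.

100.50

Laspeyres quantity index uses base-period prices as weights.
ΣP(2010)·Q(2017) = 65.57×10 + 1684.20×8 + 139.62×6 = 655.7 + 13473.6 + 837.72 = 14967.02
ΣP(2010)·Q(2010) = 65.57×11 + 1684.20×8 + 139.62×5 = 721.27 + 13473.6 + 698.1 = 14892.97
Index = 14967.02 / 14892.97 × 100 = 100.4972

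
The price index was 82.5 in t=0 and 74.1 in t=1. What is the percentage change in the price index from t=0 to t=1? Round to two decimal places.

Change = (74.1 − 82.5) / 82.5 × 100
       = -8.4 / 82.5 × 100 = -10.1818%

-10.18%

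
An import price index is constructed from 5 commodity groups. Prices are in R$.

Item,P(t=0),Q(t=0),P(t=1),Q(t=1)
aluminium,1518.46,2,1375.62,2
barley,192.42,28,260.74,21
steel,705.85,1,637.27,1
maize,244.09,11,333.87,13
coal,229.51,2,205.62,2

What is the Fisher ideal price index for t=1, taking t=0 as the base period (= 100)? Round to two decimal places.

Laspeyres component (base-period weights):
ΣP(t=1)Q(t=0) = 1375.62×2 + 260.74×28 + 637.27×1 + 333.87×11 + 205.62×2 = 2751.24 + 7300.72 + 637.27 + 3672.57 + 411.24 = 14773.04
ΣP(t=0)Q(t=0) = 1518.46×2 + 192.42×28 + 705.85×1 + 244.09×11 + 229.51×2 = 3036.92 + 5387.76 + 705.85 + 2684.99 + 459.02 = 12274.54
L = 14773.04 / 12274.54 × 100 = 120.3551
Paasche component (current-period weights):
ΣP(t=1)Q(t=1) = 1375.62×2 + 260.74×21 + 637.27×1 + 333.87×13 + 205.62×2 = 2751.24 + 5475.54 + 637.27 + 4340.31 + 411.24 = 13615.6
ΣP(t=0)Q(t=1) = 1518.46×2 + 192.42×21 + 705.85×1 + 244.09×13 + 229.51×2 = 3036.92 + 4040.82 + 705.85 + 3173.17 + 459.02 = 11415.78
P = 13615.6 / 11415.78 × 100 = 119.2700
Fisher = √(L × P) = √(120.3551 × 119.2700) = 119.8113

119.81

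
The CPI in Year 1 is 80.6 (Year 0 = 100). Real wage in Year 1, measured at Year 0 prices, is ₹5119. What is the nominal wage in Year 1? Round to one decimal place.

Nominal = Real × (Index/100) = 5119 × (80.6/100)
        = 5119 × 0.806 = 4125.9140

4125.9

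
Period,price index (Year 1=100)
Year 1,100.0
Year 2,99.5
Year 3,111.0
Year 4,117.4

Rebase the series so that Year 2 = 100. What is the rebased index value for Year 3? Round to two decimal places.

111.56

Rebased(Year 3) = 111.0 / 99.5 × 100 = 111.5578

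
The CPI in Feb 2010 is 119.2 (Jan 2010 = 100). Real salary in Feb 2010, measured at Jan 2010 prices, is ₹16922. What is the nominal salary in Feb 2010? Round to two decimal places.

20171.02

Nominal = Real × (Index/100) = 16922 × (119.2/100)
        = 16922 × 1.192 = 20171.0240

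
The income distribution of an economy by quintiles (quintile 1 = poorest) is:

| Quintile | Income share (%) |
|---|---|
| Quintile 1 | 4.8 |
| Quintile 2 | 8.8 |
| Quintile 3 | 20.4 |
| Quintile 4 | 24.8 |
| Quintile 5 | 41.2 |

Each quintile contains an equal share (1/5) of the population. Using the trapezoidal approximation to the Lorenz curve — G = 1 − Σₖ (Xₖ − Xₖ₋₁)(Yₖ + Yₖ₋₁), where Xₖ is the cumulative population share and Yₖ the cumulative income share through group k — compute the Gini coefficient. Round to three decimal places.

Cumulative income shares Yₖ: 0.0480, 0.1360, 0.3400, 0.5880, 1.0000
Σ (Xₖ−Xₖ₋₁)(Yₖ+Yₖ₋₁) = (1/5)(0.0480+0.0000) + (1/5)(0.1360+0.0480) + (1/5)(0.3400+0.1360) + (1/5)(0.5880+0.3400) + (1/5)(1.0000+0.5880)
  = 0.0096 + 0.0368 + 0.0952 + 0.1856 + 0.3176 = 0.6448
G = 1 − 0.6448 = 0.3552

0.355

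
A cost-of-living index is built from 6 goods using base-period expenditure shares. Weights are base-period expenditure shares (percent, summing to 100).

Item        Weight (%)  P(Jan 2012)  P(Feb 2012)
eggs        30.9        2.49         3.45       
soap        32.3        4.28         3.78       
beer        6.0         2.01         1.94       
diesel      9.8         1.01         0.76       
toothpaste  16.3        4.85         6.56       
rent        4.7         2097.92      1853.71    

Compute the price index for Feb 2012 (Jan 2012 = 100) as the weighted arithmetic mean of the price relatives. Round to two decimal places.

eggs: 30.9 × (3.45/2.49) = 30.9 × 1.385542 = 42.8133
soap: 32.3 × (3.78/4.28) = 32.3 × 0.883178 = 28.5266
beer: 6.0 × (1.94/2.01) = 6.0 × 0.965174 = 5.7910
diesel: 9.8 × (0.76/1.01) = 9.8 × 0.752475 = 7.3743
toothpaste: 16.3 × (6.56/4.85) = 16.3 × 1.352577 = 22.0470
rent: 4.7 × (1853.71/2097.92) = 4.7 × 0.883594 = 4.1529
Index = Σ wᵢ·(p₁ᵢ/p₀ᵢ) = 42.8133 + 28.5266 + 5.7910 + 7.3743 + 22.0470 + 4.1529 = 110.7051

110.71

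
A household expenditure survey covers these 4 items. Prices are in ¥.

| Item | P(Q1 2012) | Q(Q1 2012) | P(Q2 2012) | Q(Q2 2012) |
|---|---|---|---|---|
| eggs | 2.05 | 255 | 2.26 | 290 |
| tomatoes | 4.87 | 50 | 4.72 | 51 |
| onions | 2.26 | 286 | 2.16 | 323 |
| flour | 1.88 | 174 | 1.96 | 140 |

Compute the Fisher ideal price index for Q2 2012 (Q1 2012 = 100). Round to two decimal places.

101.78

Laspeyres component (base-period weights):
ΣP(Q2 2012)Q(Q1 2012) = 2.26×255 + 4.72×50 + 2.16×286 + 1.96×174 = 576.3 + 236 + 617.76 + 341.04 = 1771.1
ΣP(Q1 2012)Q(Q1 2012) = 2.05×255 + 4.87×50 + 2.26×286 + 1.88×174 = 522.75 + 243.5 + 646.36 + 327.12 = 1739.73
L = 1771.1 / 1739.73 × 100 = 101.8032
Paasche component (current-period weights):
ΣP(Q2 2012)Q(Q2 2012) = 2.26×290 + 4.72×51 + 2.16×323 + 1.96×140 = 655.4 + 240.72 + 697.68 + 274.4 = 1868.2
ΣP(Q1 2012)Q(Q2 2012) = 2.05×290 + 4.87×51 + 2.26×323 + 1.88×140 = 594.5 + 248.37 + 729.98 + 263.2 = 1836.05
P = 1868.2 / 1836.05 × 100 = 101.7510
Fisher = √(L × P) = √(101.8032 × 101.7510) = 101.7771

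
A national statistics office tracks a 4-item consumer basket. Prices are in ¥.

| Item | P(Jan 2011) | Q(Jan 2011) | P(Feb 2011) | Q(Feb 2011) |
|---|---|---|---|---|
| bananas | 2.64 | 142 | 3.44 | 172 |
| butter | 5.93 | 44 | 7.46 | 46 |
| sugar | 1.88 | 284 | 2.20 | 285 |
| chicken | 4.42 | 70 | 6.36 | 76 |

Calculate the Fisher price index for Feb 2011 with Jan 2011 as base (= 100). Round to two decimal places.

127.75

Laspeyres component (base-period weights):
ΣP(Feb 2011)Q(Jan 2011) = 3.44×142 + 7.46×44 + 2.20×284 + 6.36×70 = 488.48 + 328.24 + 624.8 + 445.2 = 1886.72
ΣP(Jan 2011)Q(Jan 2011) = 2.64×142 + 5.93×44 + 1.88×284 + 4.42×70 = 374.88 + 260.92 + 533.92 + 309.4 = 1479.12
L = 1886.72 / 1479.12 × 100 = 127.5569
Paasche component (current-period weights):
ΣP(Feb 2011)Q(Feb 2011) = 3.44×172 + 7.46×46 + 2.20×285 + 6.36×76 = 591.68 + 343.16 + 627 + 483.36 = 2045.2
ΣP(Jan 2011)Q(Feb 2011) = 2.64×172 + 5.93×46 + 1.88×285 + 4.42×76 = 454.08 + 272.78 + 535.8 + 335.92 = 1598.58
P = 2045.2 / 1598.58 × 100 = 127.9385
Fisher = √(L × P) = √(127.5569 × 127.9385) = 127.7476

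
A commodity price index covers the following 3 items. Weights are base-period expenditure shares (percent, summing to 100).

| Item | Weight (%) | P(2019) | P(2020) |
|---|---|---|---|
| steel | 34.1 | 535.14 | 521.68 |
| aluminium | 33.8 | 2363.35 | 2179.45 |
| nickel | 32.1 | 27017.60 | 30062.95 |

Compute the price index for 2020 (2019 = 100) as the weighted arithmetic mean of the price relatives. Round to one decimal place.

steel: 34.1 × (521.68/535.14) = 34.1 × 0.974848 = 33.2423
aluminium: 33.8 × (2179.45/2363.35) = 33.8 × 0.922187 = 31.1699
nickel: 32.1 × (30062.95/27017.60) = 32.1 × 1.112717 = 35.7182
Index = Σ wᵢ·(p₁ᵢ/p₀ᵢ) = 33.2423 + 31.1699 + 35.7182 = 100.1304

100.1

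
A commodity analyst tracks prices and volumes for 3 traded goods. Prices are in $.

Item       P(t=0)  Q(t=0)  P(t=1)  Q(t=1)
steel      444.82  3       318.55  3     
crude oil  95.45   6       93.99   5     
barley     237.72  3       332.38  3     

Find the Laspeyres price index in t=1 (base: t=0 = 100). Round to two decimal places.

Laspeyres price index uses base-period quantities as weights.
ΣP(t=1)·Q(t=0) = 318.55×3 + 93.99×6 + 332.38×3 = 955.65 + 563.94 + 997.14 = 2516.73
ΣP(t=0)·Q(t=0) = 444.82×3 + 95.45×6 + 237.72×3 = 1334.46 + 572.7 + 713.16 = 2620.32
Index = 2516.73 / 2620.32 × 100 = 96.0467

96.05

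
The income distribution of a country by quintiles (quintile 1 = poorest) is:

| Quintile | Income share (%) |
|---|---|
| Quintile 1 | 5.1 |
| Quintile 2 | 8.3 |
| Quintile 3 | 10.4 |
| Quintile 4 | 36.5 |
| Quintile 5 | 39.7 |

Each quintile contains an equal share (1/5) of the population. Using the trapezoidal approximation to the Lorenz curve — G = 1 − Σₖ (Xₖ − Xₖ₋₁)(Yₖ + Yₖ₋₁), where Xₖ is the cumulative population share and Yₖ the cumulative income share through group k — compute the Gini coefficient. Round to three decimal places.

Cumulative income shares Yₖ: 0.0510, 0.1340, 0.2380, 0.6030, 1.0000
Σ (Xₖ−Xₖ₋₁)(Yₖ+Yₖ₋₁) = (1/5)(0.0510+0.0000) + (1/5)(0.1340+0.0510) + (1/5)(0.2380+0.1340) + (1/5)(0.6030+0.2380) + (1/5)(1.0000+0.6030)
  = 0.0102 + 0.0370 + 0.0744 + 0.1682 + 0.3206 = 0.6104
G = 1 − 0.6104 = 0.3896

0.390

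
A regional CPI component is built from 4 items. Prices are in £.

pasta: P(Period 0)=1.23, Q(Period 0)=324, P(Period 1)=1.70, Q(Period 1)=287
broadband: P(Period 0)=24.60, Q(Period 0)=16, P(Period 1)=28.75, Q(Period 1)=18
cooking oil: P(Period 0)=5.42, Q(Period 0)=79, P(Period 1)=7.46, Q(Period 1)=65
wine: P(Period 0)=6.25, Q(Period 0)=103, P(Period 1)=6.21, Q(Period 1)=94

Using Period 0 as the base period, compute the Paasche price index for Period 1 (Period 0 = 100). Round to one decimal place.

Paasche price index uses current-period quantities as weights.
ΣP(Period 1)·Q(Period 1) = 1.70×287 + 28.75×18 + 7.46×65 + 6.21×94 = 487.9 + 517.5 + 484.9 + 583.74 = 2074.04
ΣP(Period 0)·Q(Period 1) = 1.23×287 + 24.60×18 + 5.42×65 + 6.25×94 = 353.01 + 442.8 + 352.3 + 587.5 = 1735.61
Index = 2074.04 / 1735.61 × 100 = 119.4992

119.5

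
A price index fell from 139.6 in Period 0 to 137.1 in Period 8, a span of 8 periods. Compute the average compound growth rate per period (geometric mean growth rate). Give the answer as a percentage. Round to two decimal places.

Growth factor = (137.1/139.6)^(1/8) = (0.982092)^(1/8) = 0.997744
Growth rate = 0.997744 − 1 = -0.002256 = -0.2256%

-0.23%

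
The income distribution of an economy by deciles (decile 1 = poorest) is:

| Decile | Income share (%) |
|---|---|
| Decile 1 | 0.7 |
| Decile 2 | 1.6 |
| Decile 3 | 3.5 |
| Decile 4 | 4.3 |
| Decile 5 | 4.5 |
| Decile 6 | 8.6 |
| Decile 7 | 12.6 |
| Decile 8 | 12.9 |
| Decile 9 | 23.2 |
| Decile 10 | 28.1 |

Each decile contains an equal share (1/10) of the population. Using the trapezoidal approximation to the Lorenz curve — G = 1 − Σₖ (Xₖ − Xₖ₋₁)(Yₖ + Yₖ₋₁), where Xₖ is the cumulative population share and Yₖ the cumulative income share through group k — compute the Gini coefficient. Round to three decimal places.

Cumulative income shares Yₖ: 0.0070, 0.0230, 0.0580, 0.1010, 0.1460, 0.2320, 0.3580, 0.4870, 0.7190, 1.0000
Σ (Xₖ−Xₖ₋₁)(Yₖ+Yₖ₋₁) = (1/10)(0.0070+0.0000) + (1/10)(0.0230+0.0070) + (1/10)(0.0580+0.0230) + (1/10)(0.1010+0.0580) + (1/10)(0.1460+0.1010) + (1/10)(0.2320+0.1460) + (1/10)(0.3580+0.2320) + (1/10)(0.4870+0.3580) + (1/10)(0.7190+0.4870) + (1/10)(1.0000+0.7190)
  = 0.0007 + 0.0030 + 0.0081 + 0.0159 + 0.0247 + 0.0378 + 0.0590 + 0.0845 + 0.1206 + 0.1719 = 0.5262
G = 1 − 0.5262 = 0.4738

0.474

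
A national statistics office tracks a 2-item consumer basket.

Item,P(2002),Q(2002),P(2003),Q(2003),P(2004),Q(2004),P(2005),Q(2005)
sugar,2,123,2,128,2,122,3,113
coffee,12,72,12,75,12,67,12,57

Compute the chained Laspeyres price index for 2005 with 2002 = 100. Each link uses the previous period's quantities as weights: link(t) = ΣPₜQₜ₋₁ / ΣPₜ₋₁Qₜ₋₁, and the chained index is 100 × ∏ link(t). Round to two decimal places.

111.64

Link 2002→2003:
ΣP(2003)Q(2002) = 2×123 + 12×72 = 246 + 864 = 1110
ΣP(2002)Q(2002) = 2×123 + 12×72 = 246 + 864 = 1110
link = 1110/1110 = 1.000000
Link 2003→2004:
ΣP(2004)Q(2003) = 2×128 + 12×75 = 256 + 900 = 1156
ΣP(2003)Q(2003) = 2×128 + 12×75 = 256 + 900 = 1156
link = 1156/1156 = 1.000000
Link 2004→2005:
ΣP(2005)Q(2004) = 3×122 + 12×67 = 366 + 804 = 1170
ΣP(2004)Q(2004) = 2×122 + 12×67 = 244 + 804 = 1048
link = 1170/1048 = 1.116412
Chained index = 100 × 1.000000 × 1.000000 × 1.116412 = 111.6412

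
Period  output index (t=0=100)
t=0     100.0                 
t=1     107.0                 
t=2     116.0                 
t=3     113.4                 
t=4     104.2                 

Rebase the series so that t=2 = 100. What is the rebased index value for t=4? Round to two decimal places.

89.83

Rebased(t=4) = 104.2 / 116.0 × 100 = 89.8276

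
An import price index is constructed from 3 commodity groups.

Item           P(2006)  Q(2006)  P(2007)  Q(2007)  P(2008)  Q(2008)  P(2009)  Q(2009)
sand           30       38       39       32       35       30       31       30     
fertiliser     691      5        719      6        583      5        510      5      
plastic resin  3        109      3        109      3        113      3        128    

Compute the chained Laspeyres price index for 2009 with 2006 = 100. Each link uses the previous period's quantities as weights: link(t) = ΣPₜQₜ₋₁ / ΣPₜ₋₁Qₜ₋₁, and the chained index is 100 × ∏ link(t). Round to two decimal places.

Link 2006→2007:
ΣP(2007)Q(2006) = 39×38 + 719×5 + 3×109 = 1482 + 3595 + 327 = 5404
ΣP(2006)Q(2006) = 30×38 + 691×5 + 3×109 = 1140 + 3455 + 327 = 4922
link = 5404/4922 = 1.097928
Link 2007→2008:
ΣP(2008)Q(2007) = 35×32 + 583×6 + 3×109 = 1120 + 3498 + 327 = 4945
ΣP(2007)Q(2007) = 39×32 + 719×6 + 3×109 = 1248 + 4314 + 327 = 5889
link = 4945/5889 = 0.839701
Link 2008→2009:
ΣP(2009)Q(2008) = 31×30 + 510×5 + 3×113 = 930 + 2550 + 339 = 3819
ΣP(2008)Q(2008) = 35×30 + 583×5 + 3×113 = 1050 + 2915 + 339 = 4304
link = 3819/4304 = 0.887314
Chained index = 100 × 1.097928 × 0.839701 × 0.887314 = 81.8043

81.80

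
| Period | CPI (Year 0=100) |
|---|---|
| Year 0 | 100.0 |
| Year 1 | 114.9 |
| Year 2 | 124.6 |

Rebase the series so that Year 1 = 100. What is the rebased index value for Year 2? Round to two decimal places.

Rebased(Year 2) = 124.6 / 114.9 × 100 = 108.4421

108.44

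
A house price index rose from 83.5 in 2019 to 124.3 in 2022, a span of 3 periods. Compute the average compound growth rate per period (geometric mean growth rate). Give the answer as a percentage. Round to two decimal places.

14.18%

Growth factor = (124.3/83.5)^(1/3) = (1.488623)^(1/3) = 1.141813
Growth rate = 1.141813 − 1 = 0.141813 = 14.1813%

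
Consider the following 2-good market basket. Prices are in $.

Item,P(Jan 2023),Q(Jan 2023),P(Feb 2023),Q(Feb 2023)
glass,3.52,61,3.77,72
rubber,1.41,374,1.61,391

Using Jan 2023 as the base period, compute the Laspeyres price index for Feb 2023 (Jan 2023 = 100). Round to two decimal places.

Laspeyres price index uses base-period quantities as weights.
ΣP(Feb 2023)·Q(Jan 2023) = 3.77×61 + 1.61×374 = 229.97 + 602.14 = 832.11
ΣP(Jan 2023)·Q(Jan 2023) = 3.52×61 + 1.41×374 = 214.72 + 527.34 = 742.06
Index = 832.11 / 742.06 × 100 = 112.1351

112.14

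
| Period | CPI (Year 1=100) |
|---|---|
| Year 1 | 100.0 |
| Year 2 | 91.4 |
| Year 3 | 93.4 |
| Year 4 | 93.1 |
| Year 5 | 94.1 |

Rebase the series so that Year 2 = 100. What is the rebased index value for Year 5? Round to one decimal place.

103.0

Rebased(Year 5) = 94.1 / 91.4 × 100 = 102.9540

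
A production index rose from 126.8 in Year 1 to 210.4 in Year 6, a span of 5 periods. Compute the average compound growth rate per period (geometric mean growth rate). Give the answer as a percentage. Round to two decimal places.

10.66%

Growth factor = (210.4/126.8)^(1/5) = (1.659306)^(1/5) = 1.106586
Growth rate = 1.106586 − 1 = 0.106586 = 10.6586%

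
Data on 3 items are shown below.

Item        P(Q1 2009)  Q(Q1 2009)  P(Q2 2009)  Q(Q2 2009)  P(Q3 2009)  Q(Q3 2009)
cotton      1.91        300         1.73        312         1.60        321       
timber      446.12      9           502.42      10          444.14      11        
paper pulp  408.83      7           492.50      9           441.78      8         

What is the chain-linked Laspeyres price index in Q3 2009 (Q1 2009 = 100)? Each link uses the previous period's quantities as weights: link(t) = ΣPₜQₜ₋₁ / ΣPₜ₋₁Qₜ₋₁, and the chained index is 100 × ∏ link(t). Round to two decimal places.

101.63

Link Q1 2009→Q2 2009:
ΣP(Q2 2009)Q(Q1 2009) = 1.73×300 + 502.42×9 + 492.50×7 = 519 + 4521.78 + 3447.5 = 8488.28
ΣP(Q1 2009)Q(Q1 2009) = 1.91×300 + 446.12×9 + 408.83×7 = 573 + 4015.08 + 2861.81 = 7449.89
link = 8488.28/7449.89 = 1.139383
Link Q2 2009→Q3 2009:
ΣP(Q3 2009)Q(Q2 2009) = 1.60×312 + 444.14×10 + 441.78×9 = 499.2 + 4441.4 + 3976.02 = 8916.62
ΣP(Q2 2009)Q(Q2 2009) = 1.73×312 + 502.42×10 + 492.50×9 = 539.76 + 5024.2 + 4432.5 = 9996.46
link = 8916.62/9996.46 = 0.891978
Chained index = 100 × 1.139383 × 0.891978 = 101.6305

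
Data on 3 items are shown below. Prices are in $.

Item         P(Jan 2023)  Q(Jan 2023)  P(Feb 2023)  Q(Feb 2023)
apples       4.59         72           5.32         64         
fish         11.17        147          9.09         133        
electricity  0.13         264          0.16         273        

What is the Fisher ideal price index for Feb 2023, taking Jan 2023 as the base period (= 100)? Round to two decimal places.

Laspeyres component (base-period weights):
ΣP(Feb 2023)Q(Jan 2023) = 5.32×72 + 9.09×147 + 0.16×264 = 383.04 + 1336.23 + 42.24 = 1761.51
ΣP(Jan 2023)Q(Jan 2023) = 4.59×72 + 11.17×147 + 0.13×264 = 330.48 + 1641.99 + 34.32 = 2006.79
L = 1761.51 / 2006.79 × 100 = 87.7775
Paasche component (current-period weights):
ΣP(Feb 2023)Q(Feb 2023) = 5.32×64 + 9.09×133 + 0.16×273 = 340.48 + 1208.97 + 43.68 = 1593.13
ΣP(Jan 2023)Q(Feb 2023) = 4.59×64 + 11.17×133 + 0.13×273 = 293.76 + 1485.61 + 35.49 = 1814.86
P = 1593.13 / 1814.86 × 100 = 87.7825
Fisher = √(L × P) = √(87.7775 × 87.7825) = 87.7800

87.78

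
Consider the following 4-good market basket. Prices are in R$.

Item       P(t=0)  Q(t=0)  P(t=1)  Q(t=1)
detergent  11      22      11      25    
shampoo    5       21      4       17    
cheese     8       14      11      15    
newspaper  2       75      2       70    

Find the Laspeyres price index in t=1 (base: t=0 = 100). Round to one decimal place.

103.4

Laspeyres price index uses base-period quantities as weights.
ΣP(t=1)·Q(t=0) = 11×22 + 4×21 + 11×14 + 2×75 = 242 + 84 + 154 + 150 = 630
ΣP(t=0)·Q(t=0) = 11×22 + 5×21 + 8×14 + 2×75 = 242 + 105 + 112 + 150 = 609
Index = 630 / 609 × 100 = 103.4483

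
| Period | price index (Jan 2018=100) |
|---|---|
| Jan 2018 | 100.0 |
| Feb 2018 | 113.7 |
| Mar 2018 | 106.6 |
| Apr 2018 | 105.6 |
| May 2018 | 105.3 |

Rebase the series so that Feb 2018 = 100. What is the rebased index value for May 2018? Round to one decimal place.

92.6

Rebased(May 2018) = 105.3 / 113.7 × 100 = 92.6121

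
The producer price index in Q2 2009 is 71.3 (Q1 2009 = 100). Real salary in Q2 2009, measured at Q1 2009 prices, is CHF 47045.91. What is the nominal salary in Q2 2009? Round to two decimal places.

Nominal = Real × (Index/100) = 47045.91 × (71.3/100)
        = 47045.91 × 0.713 = 33543.7338

33543.73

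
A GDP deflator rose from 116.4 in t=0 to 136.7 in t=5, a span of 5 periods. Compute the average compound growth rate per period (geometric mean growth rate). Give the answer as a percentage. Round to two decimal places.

3.27%

Growth factor = (136.7/116.4)^(1/5) = (1.174399)^(1/5) = 1.032674
Growth rate = 1.032674 − 1 = 0.032674 = 3.2674%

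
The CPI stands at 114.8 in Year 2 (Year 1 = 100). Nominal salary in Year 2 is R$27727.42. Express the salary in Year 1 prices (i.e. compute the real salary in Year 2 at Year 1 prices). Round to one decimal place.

Real = Nominal ÷ (Index/100) = 27727.42 ÷ (114.8/100)
     = 27727.42 ÷ 1.148 = 24152.8049

24152.8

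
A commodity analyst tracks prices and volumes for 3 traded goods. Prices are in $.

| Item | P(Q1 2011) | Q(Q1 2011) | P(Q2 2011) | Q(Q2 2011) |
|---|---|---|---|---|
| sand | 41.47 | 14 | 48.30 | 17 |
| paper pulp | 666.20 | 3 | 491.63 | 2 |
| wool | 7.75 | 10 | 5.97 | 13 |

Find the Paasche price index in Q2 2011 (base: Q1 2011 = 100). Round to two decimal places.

88.02

Paasche price index uses current-period quantities as weights.
ΣP(Q2 2011)·Q(Q2 2011) = 48.30×17 + 491.63×2 + 5.97×13 = 821.1 + 983.26 + 77.61 = 1881.97
ΣP(Q1 2011)·Q(Q2 2011) = 41.47×17 + 666.20×2 + 7.75×13 = 704.99 + 1332.4 + 100.75 = 2138.14
Index = 1881.97 / 2138.14 × 100 = 88.0190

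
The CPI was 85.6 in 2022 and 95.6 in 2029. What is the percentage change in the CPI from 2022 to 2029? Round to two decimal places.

11.68%

Change = (95.6 − 85.6) / 85.6 × 100
       = 10.0 / 85.6 × 100 = 11.6822%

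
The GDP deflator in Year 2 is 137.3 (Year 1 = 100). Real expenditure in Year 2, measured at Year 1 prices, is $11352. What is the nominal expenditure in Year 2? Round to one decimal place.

15586.3

Nominal = Real × (Index/100) = 11352 × (137.3/100)
        = 11352 × 1.373 = 15586.2960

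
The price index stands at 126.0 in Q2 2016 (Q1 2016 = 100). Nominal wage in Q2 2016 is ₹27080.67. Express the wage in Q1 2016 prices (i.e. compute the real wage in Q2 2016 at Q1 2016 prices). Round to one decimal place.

Real = Nominal ÷ (Index/100) = 27080.67 ÷ (126.0/100)
     = 27080.67 ÷ 1.260 = 21492.5952

21492.6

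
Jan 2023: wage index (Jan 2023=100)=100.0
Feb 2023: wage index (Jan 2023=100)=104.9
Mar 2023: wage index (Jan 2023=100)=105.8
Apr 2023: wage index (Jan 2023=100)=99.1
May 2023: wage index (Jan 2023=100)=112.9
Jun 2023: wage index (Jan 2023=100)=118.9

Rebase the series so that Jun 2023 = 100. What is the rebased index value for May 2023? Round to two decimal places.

94.95

Rebased(May 2023) = 112.9 / 118.9 × 100 = 94.9537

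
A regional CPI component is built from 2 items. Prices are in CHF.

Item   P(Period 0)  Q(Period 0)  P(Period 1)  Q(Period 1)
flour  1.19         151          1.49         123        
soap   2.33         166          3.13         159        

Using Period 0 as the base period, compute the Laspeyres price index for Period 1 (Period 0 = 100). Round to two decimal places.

Laspeyres price index uses base-period quantities as weights.
ΣP(Period 1)·Q(Period 0) = 1.49×151 + 3.13×166 = 224.99 + 519.58 = 744.57
ΣP(Period 0)·Q(Period 0) = 1.19×151 + 2.33×166 = 179.69 + 386.78 = 566.47
Index = 744.57 / 566.47 × 100 = 131.4403

131.44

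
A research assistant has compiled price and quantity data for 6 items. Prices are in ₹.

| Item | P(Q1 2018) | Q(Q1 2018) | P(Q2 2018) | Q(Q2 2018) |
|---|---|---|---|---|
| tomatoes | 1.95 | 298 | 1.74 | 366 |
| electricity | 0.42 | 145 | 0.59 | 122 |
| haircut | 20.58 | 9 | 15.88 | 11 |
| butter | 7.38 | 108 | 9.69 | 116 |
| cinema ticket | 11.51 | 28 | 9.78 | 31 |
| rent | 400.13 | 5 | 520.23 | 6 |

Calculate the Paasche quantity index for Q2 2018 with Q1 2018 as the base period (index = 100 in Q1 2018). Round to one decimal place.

116.4

Paasche quantity index uses current-period prices as weights.
ΣP(Q2 2018)·Q(Q2 2018) = 1.74×366 + 0.59×122 + 15.88×11 + 9.69×116 + 9.78×31 + 520.23×6 = 636.84 + 71.98 + 174.68 + 1124.04 + 303.18 + 3121.38 = 5432.1
ΣP(Q2 2018)·Q(Q1 2018) = 1.74×298 + 0.59×145 + 15.88×9 + 9.69×108 + 9.78×28 + 520.23×5 = 518.52 + 85.55 + 142.92 + 1046.52 + 273.84 + 2601.15 = 4668.5
Index = 5432.1 / 4668.5 × 100 = 116.3564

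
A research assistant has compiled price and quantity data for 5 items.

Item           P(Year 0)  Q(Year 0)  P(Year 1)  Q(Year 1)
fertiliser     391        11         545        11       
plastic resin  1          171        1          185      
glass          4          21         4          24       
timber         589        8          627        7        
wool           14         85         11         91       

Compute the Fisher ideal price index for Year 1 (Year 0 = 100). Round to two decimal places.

Laspeyres component (base-period weights):
ΣP(Year 1)Q(Year 0) = 545×11 + 1×171 + 4×21 + 627×8 + 11×85 = 5995 + 171 + 84 + 5016 + 935 = 12201
ΣP(Year 0)Q(Year 0) = 391×11 + 1×171 + 4×21 + 589×8 + 14×85 = 4301 + 171 + 84 + 4712 + 1190 = 10458
L = 12201 / 10458 × 100 = 116.6667
Paasche component (current-period weights):
ΣP(Year 1)Q(Year 1) = 545×11 + 1×185 + 4×24 + 627×7 + 11×91 = 5995 + 185 + 96 + 4389 + 1001 = 11666
ΣP(Year 0)Q(Year 1) = 391×11 + 1×185 + 4×24 + 589×7 + 14×91 = 4301 + 185 + 96 + 4123 + 1274 = 9979
P = 11666 / 9979 × 100 = 116.9055
Fisher = √(L × P) = √(116.6667 × 116.9055) = 116.7860

116.79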